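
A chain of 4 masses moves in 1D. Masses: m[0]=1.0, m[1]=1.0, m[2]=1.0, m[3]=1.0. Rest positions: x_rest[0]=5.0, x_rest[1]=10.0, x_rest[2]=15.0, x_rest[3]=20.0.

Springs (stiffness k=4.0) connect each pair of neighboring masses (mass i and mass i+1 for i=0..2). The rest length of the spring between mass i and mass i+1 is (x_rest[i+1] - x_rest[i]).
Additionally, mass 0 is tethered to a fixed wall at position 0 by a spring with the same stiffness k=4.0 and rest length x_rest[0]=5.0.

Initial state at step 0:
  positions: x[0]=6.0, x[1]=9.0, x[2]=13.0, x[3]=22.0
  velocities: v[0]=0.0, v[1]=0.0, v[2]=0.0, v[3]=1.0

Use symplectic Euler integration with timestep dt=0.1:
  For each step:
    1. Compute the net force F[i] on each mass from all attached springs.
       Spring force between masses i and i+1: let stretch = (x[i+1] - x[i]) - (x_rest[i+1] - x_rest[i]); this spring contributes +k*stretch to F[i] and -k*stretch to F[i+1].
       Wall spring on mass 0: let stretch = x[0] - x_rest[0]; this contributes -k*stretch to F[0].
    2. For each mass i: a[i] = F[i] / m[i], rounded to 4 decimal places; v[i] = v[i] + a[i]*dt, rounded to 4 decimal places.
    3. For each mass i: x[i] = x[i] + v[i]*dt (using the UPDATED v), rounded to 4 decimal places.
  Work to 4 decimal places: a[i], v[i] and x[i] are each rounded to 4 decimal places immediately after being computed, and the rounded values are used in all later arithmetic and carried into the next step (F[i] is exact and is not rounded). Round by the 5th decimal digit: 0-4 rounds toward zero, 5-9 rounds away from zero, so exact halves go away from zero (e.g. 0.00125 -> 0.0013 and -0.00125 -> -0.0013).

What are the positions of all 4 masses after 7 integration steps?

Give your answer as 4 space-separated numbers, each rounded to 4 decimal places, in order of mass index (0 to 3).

Answer: 3.8730 10.0690 16.5802 19.5745

Derivation:
Step 0: x=[6.0000 9.0000 13.0000 22.0000] v=[0.0000 0.0000 0.0000 1.0000]
Step 1: x=[5.8800 9.0400 13.2000 21.9400] v=[-1.2000 0.4000 2.0000 -0.6000]
Step 2: x=[5.6512 9.1200 13.5832 21.7304] v=[-2.2880 0.8000 3.8320 -2.0960]
Step 3: x=[5.3351 9.2398 14.1138 21.3949] v=[-3.1610 1.1978 5.3056 -3.3549]
Step 4: x=[4.9618 9.3984 14.7406 20.9682] v=[-3.7332 1.5855 6.2684 -4.2673]
Step 5: x=[4.5675 9.5932 15.4029 20.4924] v=[-3.9433 1.9477 6.6226 -4.7583]
Step 6: x=[4.1915 9.8193 16.0364 20.0130] v=[-3.7600 2.2613 6.3345 -4.7941]
Step 7: x=[3.8730 10.0690 16.5802 19.5745] v=[-3.1855 2.4970 5.4383 -4.3847]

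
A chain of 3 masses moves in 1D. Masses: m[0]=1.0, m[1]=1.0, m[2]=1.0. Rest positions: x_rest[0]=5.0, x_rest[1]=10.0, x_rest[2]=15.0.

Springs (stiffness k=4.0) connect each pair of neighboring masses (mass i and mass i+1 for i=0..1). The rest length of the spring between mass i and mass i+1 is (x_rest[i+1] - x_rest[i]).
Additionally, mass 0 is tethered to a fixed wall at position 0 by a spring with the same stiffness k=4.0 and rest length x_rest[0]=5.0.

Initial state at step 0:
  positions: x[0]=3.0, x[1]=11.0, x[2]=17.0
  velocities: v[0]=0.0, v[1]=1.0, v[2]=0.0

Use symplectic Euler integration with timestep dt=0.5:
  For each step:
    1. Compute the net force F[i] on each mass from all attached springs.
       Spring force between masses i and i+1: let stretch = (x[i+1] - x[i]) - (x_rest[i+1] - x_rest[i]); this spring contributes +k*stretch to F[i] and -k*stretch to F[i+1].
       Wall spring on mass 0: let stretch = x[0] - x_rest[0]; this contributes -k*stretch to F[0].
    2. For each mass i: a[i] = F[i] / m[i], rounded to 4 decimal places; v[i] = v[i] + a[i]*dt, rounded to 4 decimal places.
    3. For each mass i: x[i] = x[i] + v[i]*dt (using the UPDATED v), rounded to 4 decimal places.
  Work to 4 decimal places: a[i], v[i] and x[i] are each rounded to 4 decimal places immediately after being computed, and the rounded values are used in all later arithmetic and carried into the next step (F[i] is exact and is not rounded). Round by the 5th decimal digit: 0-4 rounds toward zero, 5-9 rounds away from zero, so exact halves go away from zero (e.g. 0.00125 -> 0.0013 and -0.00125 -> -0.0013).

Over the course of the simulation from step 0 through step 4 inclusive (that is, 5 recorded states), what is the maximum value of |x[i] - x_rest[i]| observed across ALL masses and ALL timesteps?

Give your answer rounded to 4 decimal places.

Step 0: x=[3.0000 11.0000 17.0000] v=[0.0000 1.0000 0.0000]
Step 1: x=[8.0000 9.5000 16.0000] v=[10.0000 -3.0000 -2.0000]
Step 2: x=[6.5000 13.0000 13.5000] v=[-3.0000 7.0000 -5.0000]
Step 3: x=[5.0000 10.5000 15.5000] v=[-3.0000 -5.0000 4.0000]
Step 4: x=[4.0000 7.5000 17.5000] v=[-2.0000 -6.0000 4.0000]
Max displacement = 3.0000

Answer: 3.0000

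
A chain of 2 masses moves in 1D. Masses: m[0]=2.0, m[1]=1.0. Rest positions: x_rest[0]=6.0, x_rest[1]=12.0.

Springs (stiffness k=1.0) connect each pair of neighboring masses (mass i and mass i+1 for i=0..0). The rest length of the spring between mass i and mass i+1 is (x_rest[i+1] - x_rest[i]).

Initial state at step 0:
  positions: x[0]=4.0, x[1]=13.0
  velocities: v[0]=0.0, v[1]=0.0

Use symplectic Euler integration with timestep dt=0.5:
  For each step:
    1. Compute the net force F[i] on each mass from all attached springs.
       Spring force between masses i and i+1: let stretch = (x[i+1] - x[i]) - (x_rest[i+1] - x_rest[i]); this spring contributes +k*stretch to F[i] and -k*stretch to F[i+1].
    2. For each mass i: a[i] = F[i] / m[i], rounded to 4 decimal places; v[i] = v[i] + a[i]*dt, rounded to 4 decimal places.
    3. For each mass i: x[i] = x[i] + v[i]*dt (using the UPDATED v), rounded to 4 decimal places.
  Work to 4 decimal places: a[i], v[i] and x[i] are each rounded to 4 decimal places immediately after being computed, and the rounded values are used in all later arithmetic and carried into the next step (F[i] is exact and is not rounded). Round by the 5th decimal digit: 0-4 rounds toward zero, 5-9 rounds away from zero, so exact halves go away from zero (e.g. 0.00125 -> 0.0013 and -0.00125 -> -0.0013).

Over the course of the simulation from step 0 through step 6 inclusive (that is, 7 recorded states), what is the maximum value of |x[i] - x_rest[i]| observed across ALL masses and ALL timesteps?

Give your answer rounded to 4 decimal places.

Answer: 3.0182

Derivation:
Step 0: x=[4.0000 13.0000] v=[0.0000 0.0000]
Step 1: x=[4.3750 12.2500] v=[0.7500 -1.5000]
Step 2: x=[4.9844 11.0313] v=[1.2188 -2.4375]
Step 3: x=[5.5997 9.8008] v=[1.2306 -2.4610]
Step 4: x=[5.9902 9.0200] v=[0.7809 -1.5616]
Step 5: x=[6.0094 8.9818] v=[0.0384 -0.0765]
Step 6: x=[5.6502 9.7005] v=[-0.7185 1.4373]
Max displacement = 3.0182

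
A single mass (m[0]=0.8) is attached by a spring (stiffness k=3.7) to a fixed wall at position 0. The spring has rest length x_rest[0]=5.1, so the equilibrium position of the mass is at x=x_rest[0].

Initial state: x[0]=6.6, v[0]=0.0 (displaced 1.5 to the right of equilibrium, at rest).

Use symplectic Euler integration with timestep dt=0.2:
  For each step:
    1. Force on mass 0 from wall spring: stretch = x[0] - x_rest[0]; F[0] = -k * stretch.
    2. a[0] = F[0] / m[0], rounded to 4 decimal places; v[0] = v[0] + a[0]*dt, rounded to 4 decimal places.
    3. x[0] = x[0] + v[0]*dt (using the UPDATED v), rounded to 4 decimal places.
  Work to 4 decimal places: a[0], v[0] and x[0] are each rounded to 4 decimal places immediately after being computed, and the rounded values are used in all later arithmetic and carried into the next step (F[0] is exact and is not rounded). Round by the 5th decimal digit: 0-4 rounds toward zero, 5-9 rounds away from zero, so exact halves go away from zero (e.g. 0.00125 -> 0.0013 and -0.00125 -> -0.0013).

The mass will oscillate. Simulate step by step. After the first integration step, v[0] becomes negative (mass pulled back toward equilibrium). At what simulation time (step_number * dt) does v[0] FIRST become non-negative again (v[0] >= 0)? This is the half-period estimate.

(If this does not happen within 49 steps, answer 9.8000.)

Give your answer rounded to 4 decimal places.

Answer: 1.6000

Derivation:
Step 0: x=[6.6000] v=[0.0000]
Step 1: x=[6.3225] v=[-1.3875]
Step 2: x=[5.8188] v=[-2.5183]
Step 3: x=[5.1822] v=[-3.1832]
Step 4: x=[4.5304] v=[-3.2592]
Step 5: x=[3.9839] v=[-2.7323]
Step 6: x=[3.6439] v=[-1.6999]
Step 7: x=[3.5733] v=[-0.3530]
Step 8: x=[3.7851] v=[1.0592]
First v>=0 after going negative at step 8, time=1.6000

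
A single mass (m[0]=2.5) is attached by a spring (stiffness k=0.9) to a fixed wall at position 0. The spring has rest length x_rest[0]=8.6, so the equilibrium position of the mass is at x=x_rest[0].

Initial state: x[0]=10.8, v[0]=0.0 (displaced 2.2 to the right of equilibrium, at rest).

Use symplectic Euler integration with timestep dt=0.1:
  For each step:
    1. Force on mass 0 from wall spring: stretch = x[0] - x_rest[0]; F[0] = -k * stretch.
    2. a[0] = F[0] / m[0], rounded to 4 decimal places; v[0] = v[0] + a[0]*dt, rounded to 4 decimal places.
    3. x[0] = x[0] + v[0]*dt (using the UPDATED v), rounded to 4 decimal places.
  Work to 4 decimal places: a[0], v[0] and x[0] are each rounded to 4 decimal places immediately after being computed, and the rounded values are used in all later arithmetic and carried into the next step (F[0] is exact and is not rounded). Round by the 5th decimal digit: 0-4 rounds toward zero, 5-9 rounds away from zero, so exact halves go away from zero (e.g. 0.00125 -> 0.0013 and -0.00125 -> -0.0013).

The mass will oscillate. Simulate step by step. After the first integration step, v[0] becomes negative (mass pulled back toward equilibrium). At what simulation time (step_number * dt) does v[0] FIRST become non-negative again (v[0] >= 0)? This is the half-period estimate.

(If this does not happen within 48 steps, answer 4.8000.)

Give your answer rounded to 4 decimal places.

Step 0: x=[10.8000] v=[0.0000]
Step 1: x=[10.7921] v=[-0.0792]
Step 2: x=[10.7763] v=[-0.1581]
Step 3: x=[10.7527] v=[-0.2365]
Step 4: x=[10.7213] v=[-0.3140]
Step 5: x=[10.6823] v=[-0.3904]
Step 6: x=[10.6358] v=[-0.4654]
Step 7: x=[10.5819] v=[-0.5387]
Step 8: x=[10.5209] v=[-0.6101]
Step 9: x=[10.4530] v=[-0.6793]
Step 10: x=[10.3784] v=[-0.7460]
Step 11: x=[10.2974] v=[-0.8100]
Step 12: x=[10.2103] v=[-0.8711]
Step 13: x=[10.1174] v=[-0.9291]
Step 14: x=[10.0190] v=[-0.9837]
Step 15: x=[9.9155] v=[-1.0348]
Step 16: x=[9.8073] v=[-1.0822]
Step 17: x=[9.6947] v=[-1.1257]
Step 18: x=[9.5782] v=[-1.1651]
Step 19: x=[9.4582] v=[-1.2003]
Step 20: x=[9.3351] v=[-1.2312]
Step 21: x=[9.2093] v=[-1.2577]
Step 22: x=[9.0813] v=[-1.2796]
Step 23: x=[8.9516] v=[-1.2969]
Step 24: x=[8.8206] v=[-1.3096]
Step 25: x=[8.6889] v=[-1.3175]
Step 26: x=[8.5568] v=[-1.3207]
Step 27: x=[8.4249] v=[-1.3191]
Step 28: x=[8.2936] v=[-1.3128]
Step 29: x=[8.1634] v=[-1.3018]
Step 30: x=[8.0348] v=[-1.2861]
Step 31: x=[7.9082] v=[-1.2658]
Step 32: x=[7.7841] v=[-1.2409]
Step 33: x=[7.6630] v=[-1.2115]
Step 34: x=[7.5452] v=[-1.1778]
Step 35: x=[7.4312] v=[-1.1398]
Step 36: x=[7.3214] v=[-1.0977]
Step 37: x=[7.2162] v=[-1.0517]
Step 38: x=[7.1160] v=[-1.0019]
Step 39: x=[7.0212] v=[-0.9485]
Step 40: x=[6.9320] v=[-0.8917]
Step 41: x=[6.8488] v=[-0.8317]
Step 42: x=[6.7719] v=[-0.7687]
Step 43: x=[6.7016] v=[-0.7029]
Step 44: x=[6.6381] v=[-0.6346]
Step 45: x=[6.5817] v=[-0.5640]
Step 46: x=[6.5326] v=[-0.4913]
Step 47: x=[6.4909] v=[-0.4169]
Step 48: x=[6.4568] v=[-0.3410]
v[0] did not become non-negative within 48 steps; using fallback time=4.8000

Answer: 4.8000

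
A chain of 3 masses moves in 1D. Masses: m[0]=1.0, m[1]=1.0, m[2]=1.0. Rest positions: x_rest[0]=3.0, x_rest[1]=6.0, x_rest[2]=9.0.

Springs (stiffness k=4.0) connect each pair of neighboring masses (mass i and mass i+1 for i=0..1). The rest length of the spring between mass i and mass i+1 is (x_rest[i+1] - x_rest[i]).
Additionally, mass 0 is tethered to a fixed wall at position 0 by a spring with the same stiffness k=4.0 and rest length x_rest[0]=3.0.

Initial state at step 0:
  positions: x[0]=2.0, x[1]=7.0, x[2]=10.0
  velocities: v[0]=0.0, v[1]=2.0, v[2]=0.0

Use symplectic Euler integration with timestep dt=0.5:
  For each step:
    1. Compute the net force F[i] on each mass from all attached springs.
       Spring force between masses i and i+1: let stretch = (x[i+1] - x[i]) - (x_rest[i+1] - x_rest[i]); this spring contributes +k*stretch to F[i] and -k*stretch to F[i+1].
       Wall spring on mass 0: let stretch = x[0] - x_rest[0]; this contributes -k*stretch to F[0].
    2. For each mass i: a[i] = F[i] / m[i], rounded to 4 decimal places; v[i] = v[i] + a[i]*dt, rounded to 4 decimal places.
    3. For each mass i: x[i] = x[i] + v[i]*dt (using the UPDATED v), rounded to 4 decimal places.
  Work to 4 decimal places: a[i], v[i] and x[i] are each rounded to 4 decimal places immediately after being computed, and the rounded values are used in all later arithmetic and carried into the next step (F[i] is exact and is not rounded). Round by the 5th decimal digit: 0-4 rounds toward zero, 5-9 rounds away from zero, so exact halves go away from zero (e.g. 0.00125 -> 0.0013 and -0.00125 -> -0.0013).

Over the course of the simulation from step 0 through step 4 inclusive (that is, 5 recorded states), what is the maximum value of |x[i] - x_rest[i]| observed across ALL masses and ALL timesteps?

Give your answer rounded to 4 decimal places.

Step 0: x=[2.0000 7.0000 10.0000] v=[0.0000 2.0000 0.0000]
Step 1: x=[5.0000 6.0000 10.0000] v=[6.0000 -2.0000 0.0000]
Step 2: x=[4.0000 8.0000 9.0000] v=[-2.0000 4.0000 -2.0000]
Step 3: x=[3.0000 7.0000 10.0000] v=[-2.0000 -2.0000 2.0000]
Step 4: x=[3.0000 5.0000 11.0000] v=[0.0000 -4.0000 2.0000]
Max displacement = 2.0000

Answer: 2.0000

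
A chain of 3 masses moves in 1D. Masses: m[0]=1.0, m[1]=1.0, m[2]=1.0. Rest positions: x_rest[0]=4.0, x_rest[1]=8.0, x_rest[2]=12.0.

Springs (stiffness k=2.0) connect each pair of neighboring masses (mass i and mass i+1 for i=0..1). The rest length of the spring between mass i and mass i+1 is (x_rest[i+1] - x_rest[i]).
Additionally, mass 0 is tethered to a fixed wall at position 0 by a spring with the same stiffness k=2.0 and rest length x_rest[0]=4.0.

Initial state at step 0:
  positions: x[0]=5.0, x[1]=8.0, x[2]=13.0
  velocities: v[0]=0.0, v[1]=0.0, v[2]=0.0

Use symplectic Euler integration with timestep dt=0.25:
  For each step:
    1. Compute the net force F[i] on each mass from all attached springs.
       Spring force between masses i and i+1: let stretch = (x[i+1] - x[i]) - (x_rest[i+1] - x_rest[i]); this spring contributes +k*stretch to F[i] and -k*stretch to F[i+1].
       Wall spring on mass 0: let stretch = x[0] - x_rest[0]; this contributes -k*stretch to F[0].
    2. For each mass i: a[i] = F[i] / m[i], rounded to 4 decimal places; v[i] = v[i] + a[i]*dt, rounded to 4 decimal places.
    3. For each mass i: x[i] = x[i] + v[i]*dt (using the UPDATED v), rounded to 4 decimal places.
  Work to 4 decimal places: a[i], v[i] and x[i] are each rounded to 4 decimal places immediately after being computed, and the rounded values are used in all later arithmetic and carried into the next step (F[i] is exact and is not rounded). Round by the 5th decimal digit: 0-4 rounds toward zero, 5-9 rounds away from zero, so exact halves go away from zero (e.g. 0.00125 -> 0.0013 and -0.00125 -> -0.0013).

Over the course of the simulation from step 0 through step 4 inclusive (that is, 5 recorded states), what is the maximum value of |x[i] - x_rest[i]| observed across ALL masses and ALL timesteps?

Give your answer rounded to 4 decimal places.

Step 0: x=[5.0000 8.0000 13.0000] v=[0.0000 0.0000 0.0000]
Step 1: x=[4.7500 8.2500 12.8750] v=[-1.0000 1.0000 -0.5000]
Step 2: x=[4.3438 8.6406 12.6719] v=[-1.6250 1.5625 -0.8125]
Step 3: x=[3.9317 8.9981 12.4649] v=[-1.6485 1.4298 -0.8282]
Step 4: x=[3.6614 9.1556 12.3245] v=[-1.0812 0.6300 -0.5616]
Max displacement = 1.1556

Answer: 1.1556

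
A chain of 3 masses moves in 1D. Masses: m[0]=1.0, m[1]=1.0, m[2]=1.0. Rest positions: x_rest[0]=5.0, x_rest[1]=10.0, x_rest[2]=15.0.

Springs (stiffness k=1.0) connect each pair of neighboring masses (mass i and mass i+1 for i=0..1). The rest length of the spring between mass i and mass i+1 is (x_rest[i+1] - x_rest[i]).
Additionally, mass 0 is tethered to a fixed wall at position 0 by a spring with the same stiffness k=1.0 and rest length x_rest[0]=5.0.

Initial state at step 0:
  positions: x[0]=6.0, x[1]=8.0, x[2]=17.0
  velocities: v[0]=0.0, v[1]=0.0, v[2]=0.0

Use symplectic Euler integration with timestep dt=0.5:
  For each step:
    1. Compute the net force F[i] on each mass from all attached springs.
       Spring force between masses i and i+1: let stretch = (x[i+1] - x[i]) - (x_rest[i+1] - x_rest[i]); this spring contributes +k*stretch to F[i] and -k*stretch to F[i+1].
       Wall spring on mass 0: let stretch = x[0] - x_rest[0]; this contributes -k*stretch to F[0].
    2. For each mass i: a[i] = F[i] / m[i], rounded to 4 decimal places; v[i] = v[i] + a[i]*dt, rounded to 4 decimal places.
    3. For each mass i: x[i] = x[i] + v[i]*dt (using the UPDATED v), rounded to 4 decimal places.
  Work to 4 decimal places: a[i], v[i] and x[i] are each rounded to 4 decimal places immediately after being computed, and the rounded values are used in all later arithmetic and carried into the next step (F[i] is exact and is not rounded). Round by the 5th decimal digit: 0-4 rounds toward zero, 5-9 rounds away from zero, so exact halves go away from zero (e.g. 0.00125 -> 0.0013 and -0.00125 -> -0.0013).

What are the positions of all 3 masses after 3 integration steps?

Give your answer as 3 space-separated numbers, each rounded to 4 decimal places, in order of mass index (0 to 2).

Step 0: x=[6.0000 8.0000 17.0000] v=[0.0000 0.0000 0.0000]
Step 1: x=[5.0000 9.7500 16.0000] v=[-2.0000 3.5000 -2.0000]
Step 2: x=[3.9375 11.8750 14.6875] v=[-2.1250 4.2500 -2.6250]
Step 3: x=[3.8750 12.7188 13.9219] v=[-0.1250 1.6875 -1.5313]

Answer: 3.8750 12.7188 13.9219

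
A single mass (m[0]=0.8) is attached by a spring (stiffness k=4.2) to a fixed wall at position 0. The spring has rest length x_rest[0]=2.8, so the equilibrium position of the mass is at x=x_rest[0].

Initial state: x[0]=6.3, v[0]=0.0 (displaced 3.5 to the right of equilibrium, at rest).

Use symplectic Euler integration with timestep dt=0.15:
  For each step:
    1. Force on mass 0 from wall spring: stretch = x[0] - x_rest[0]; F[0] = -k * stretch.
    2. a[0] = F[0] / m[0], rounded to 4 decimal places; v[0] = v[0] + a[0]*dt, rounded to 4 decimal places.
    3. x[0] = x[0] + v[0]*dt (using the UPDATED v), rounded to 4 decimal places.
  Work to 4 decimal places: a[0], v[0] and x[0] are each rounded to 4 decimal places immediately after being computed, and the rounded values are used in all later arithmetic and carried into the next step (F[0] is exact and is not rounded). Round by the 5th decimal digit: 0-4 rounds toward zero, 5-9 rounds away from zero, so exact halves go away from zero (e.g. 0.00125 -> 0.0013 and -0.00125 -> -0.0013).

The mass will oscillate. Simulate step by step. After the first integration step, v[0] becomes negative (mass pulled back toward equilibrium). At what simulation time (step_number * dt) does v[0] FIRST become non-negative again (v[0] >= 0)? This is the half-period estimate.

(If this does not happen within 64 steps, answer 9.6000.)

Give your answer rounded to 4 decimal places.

Step 0: x=[6.3000] v=[0.0000]
Step 1: x=[5.8866] v=[-2.7563]
Step 2: x=[5.1086] v=[-5.1870]
Step 3: x=[4.0579] v=[-7.0050]
Step 4: x=[2.8586] v=[-7.9956]
Step 5: x=[1.6523] v=[-8.0418]
Step 6: x=[0.5816] v=[-7.1380]
Step 7: x=[-0.2271] v=[-5.3910]
Step 8: x=[-0.6782] v=[-3.0072]
Step 9: x=[-0.7184] v=[-0.2681]
Step 10: x=[-0.3430] v=[2.5026]
First v>=0 after going negative at step 10, time=1.5000

Answer: 1.5000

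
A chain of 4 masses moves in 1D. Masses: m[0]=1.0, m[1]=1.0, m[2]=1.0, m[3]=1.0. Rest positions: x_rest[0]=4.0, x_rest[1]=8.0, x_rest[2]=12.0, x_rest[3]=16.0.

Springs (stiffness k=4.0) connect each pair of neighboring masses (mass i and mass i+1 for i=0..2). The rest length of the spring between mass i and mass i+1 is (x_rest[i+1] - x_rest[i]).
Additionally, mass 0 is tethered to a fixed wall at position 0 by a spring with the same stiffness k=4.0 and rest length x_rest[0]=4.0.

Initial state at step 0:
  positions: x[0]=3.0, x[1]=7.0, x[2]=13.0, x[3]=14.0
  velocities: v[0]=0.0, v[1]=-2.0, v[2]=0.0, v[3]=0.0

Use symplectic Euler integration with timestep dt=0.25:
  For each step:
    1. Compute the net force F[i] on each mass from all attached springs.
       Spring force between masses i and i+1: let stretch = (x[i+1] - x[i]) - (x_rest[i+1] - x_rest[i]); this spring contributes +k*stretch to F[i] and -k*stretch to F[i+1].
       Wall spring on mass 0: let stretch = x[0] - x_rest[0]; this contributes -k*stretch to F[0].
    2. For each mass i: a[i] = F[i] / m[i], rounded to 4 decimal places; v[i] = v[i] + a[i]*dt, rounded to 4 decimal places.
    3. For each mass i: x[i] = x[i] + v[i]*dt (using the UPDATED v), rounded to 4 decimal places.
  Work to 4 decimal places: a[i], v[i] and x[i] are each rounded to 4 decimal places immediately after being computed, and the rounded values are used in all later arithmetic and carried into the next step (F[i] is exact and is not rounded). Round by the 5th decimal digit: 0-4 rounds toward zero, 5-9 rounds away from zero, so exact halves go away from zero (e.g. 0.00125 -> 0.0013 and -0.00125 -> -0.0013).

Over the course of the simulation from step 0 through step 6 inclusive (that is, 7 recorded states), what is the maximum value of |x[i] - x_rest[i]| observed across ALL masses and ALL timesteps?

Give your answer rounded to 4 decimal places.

Step 0: x=[3.0000 7.0000 13.0000 14.0000] v=[0.0000 -2.0000 0.0000 0.0000]
Step 1: x=[3.2500 7.0000 11.7500 14.7500] v=[1.0000 0.0000 -5.0000 3.0000]
Step 2: x=[3.6250 7.2500 10.0625 15.7500] v=[1.5000 1.0000 -6.7500 4.0000]
Step 3: x=[4.0000 7.2969 9.0938 16.3281] v=[1.5000 0.1875 -3.8750 2.3125]
Step 4: x=[4.1992 6.9688 9.4844 16.0977] v=[0.7969 -1.3125 1.5624 -0.9218]
Step 5: x=[4.0410 6.5772 10.8994 15.2139] v=[-0.6327 -1.5665 5.6601 -3.5351]
Step 6: x=[3.5066 6.6321 12.3125 14.2515] v=[-2.1375 0.2195 5.6524 -3.8496]
Max displacement = 2.9062

Answer: 2.9062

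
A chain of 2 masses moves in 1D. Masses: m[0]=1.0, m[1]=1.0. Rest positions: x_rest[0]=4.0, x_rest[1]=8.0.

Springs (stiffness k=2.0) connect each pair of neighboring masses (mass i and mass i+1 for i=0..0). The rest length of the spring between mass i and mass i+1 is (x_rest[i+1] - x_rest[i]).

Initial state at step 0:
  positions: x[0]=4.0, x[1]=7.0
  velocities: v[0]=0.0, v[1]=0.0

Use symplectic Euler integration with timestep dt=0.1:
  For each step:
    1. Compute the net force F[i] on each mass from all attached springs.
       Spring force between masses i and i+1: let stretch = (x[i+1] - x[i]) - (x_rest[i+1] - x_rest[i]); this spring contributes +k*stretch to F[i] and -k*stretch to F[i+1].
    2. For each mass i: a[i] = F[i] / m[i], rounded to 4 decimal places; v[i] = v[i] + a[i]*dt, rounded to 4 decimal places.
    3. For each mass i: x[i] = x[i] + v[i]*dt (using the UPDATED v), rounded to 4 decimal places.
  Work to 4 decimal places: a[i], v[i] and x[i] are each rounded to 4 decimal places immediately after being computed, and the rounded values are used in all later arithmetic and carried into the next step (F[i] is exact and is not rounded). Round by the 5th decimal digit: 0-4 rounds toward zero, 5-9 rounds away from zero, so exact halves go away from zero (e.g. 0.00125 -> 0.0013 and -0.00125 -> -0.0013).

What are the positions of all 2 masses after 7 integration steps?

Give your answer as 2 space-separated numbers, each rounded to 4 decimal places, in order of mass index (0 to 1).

Answer: 3.5343 7.4657

Derivation:
Step 0: x=[4.0000 7.0000] v=[0.0000 0.0000]
Step 1: x=[3.9800 7.0200] v=[-0.2000 0.2000]
Step 2: x=[3.9408 7.0592] v=[-0.3920 0.3920]
Step 3: x=[3.8840 7.1160] v=[-0.5683 0.5683]
Step 4: x=[3.8118 7.1882] v=[-0.7219 0.7219]
Step 5: x=[3.7271 7.2729] v=[-0.8466 0.8466]
Step 6: x=[3.6334 7.3666] v=[-0.9374 0.9374]
Step 7: x=[3.5343 7.4657] v=[-0.9908 0.9908]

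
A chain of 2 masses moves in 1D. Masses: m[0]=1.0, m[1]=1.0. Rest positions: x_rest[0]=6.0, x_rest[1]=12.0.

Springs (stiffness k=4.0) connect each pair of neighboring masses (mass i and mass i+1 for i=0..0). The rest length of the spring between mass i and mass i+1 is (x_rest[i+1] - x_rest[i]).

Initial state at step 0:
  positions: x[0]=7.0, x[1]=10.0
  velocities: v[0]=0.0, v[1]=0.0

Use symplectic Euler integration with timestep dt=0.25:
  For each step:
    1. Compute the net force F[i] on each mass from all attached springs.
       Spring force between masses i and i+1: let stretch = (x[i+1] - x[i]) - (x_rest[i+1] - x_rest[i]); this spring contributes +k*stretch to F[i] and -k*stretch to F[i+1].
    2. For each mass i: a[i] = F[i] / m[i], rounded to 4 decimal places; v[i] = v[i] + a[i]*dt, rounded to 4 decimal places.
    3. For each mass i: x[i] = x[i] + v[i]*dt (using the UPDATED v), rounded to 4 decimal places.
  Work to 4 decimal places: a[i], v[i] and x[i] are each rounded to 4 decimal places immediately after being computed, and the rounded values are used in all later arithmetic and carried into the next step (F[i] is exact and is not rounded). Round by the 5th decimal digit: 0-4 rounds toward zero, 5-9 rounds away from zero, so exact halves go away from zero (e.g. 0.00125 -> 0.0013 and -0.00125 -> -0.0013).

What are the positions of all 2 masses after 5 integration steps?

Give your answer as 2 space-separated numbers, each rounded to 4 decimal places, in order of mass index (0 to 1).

Step 0: x=[7.0000 10.0000] v=[0.0000 0.0000]
Step 1: x=[6.2500 10.7500] v=[-3.0000 3.0000]
Step 2: x=[5.1250 11.8750] v=[-4.5000 4.5000]
Step 3: x=[4.1875 12.8125] v=[-3.7500 3.7500]
Step 4: x=[3.9063 13.0938] v=[-1.1250 1.1250]
Step 5: x=[4.4219 12.5782] v=[2.0625 -2.0625]

Answer: 4.4219 12.5782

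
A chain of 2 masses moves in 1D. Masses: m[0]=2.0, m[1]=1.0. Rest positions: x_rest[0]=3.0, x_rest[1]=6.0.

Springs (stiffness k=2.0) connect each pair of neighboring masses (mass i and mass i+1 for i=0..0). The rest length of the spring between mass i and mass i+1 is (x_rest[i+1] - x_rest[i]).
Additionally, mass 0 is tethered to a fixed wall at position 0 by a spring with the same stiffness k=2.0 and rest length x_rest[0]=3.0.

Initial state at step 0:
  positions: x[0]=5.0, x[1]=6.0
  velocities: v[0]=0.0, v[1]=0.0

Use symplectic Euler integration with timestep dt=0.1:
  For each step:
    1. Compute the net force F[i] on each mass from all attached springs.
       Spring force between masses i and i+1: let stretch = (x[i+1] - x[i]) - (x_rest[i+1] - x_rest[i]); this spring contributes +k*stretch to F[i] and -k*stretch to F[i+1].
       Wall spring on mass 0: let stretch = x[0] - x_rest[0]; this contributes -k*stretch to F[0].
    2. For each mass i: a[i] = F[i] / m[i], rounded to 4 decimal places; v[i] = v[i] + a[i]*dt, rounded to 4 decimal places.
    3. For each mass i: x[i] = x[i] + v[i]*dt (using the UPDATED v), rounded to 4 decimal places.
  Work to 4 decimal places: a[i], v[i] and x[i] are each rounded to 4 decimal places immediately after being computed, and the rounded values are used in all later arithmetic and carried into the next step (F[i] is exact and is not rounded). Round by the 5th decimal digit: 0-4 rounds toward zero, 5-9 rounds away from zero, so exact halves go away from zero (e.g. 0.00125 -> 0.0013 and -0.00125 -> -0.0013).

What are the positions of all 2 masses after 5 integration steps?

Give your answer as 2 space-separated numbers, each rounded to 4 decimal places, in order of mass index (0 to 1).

Step 0: x=[5.0000 6.0000] v=[0.0000 0.0000]
Step 1: x=[4.9600 6.0400] v=[-0.4000 0.4000]
Step 2: x=[4.8812 6.1184] v=[-0.7880 0.7840]
Step 3: x=[4.7660 6.2321] v=[-1.1524 1.1366]
Step 4: x=[4.6178 6.3764] v=[-1.4824 1.4434]
Step 5: x=[4.4410 6.5456] v=[-1.7683 1.6917]

Answer: 4.4410 6.5456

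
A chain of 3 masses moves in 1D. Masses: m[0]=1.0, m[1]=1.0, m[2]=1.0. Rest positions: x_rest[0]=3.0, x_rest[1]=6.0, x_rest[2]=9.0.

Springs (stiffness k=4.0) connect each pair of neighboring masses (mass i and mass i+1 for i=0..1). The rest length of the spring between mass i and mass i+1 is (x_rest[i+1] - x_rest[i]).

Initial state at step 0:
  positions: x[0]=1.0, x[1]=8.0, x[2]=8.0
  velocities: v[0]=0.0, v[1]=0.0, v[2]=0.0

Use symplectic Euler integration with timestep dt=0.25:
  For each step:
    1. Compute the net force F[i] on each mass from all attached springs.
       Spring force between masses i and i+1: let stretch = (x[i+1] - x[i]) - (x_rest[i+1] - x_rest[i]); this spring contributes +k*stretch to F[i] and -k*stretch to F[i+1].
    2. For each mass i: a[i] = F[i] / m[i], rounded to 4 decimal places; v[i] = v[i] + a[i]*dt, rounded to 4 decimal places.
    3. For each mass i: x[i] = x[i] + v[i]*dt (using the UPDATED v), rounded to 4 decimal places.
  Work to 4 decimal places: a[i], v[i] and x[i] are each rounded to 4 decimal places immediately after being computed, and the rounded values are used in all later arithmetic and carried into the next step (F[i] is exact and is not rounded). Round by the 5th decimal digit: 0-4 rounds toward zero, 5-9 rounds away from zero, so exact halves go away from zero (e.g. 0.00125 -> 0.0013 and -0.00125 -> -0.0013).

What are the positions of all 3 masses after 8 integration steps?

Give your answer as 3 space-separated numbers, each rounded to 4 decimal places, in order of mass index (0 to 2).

Answer: 2.5671 6.2841 8.1489

Derivation:
Step 0: x=[1.0000 8.0000 8.0000] v=[0.0000 0.0000 0.0000]
Step 1: x=[2.0000 6.2500 8.7500] v=[4.0000 -7.0000 3.0000]
Step 2: x=[3.3125 4.0625 9.6250] v=[5.2500 -8.7500 3.5000]
Step 3: x=[4.0625 3.0781 9.8594] v=[3.0000 -3.9375 0.9375]
Step 4: x=[3.8164 4.0352 9.1485] v=[-0.9844 3.8282 -2.8438]
Step 5: x=[2.8750 6.2159 7.9092] v=[-3.7656 8.7227 -4.9571]
Step 6: x=[2.0188 7.9847 6.9966] v=[-3.4247 7.0751 -3.6504]
Step 7: x=[1.9041 8.0150 7.0810] v=[-0.4588 0.1211 0.3377]
Step 8: x=[2.5671 6.2841 8.1489] v=[2.6521 -6.9238 4.2717]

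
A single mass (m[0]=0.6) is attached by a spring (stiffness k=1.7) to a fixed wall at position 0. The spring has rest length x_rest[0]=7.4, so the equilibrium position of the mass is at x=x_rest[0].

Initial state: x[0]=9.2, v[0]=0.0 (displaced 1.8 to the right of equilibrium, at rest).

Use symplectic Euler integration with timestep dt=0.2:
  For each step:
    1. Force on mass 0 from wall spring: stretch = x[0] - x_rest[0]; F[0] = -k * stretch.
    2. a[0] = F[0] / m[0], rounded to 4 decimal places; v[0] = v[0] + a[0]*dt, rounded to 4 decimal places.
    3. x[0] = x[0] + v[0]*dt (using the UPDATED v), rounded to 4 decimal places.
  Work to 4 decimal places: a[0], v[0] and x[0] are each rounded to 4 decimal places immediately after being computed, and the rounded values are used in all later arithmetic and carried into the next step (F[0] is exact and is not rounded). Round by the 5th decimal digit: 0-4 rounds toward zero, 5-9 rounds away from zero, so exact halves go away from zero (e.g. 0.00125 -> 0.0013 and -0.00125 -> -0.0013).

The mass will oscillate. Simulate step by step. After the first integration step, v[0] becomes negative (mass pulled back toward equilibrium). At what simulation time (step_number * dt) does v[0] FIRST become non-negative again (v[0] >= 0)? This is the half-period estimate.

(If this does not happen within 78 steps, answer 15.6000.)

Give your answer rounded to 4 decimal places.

Step 0: x=[9.2000] v=[0.0000]
Step 1: x=[8.9960] v=[-1.0200]
Step 2: x=[8.6111] v=[-1.9244]
Step 3: x=[8.0890] v=[-2.6107]
Step 4: x=[7.4888] v=[-3.0011]
Step 5: x=[6.8785] v=[-3.0514]
Step 6: x=[6.3273] v=[-2.7559]
Step 7: x=[5.8977] v=[-2.1480]
Step 8: x=[5.6384] v=[-1.2967]
Step 9: x=[5.5787] v=[-0.2985]
Step 10: x=[5.7254] v=[0.7336]
First v>=0 after going negative at step 10, time=2.0000

Answer: 2.0000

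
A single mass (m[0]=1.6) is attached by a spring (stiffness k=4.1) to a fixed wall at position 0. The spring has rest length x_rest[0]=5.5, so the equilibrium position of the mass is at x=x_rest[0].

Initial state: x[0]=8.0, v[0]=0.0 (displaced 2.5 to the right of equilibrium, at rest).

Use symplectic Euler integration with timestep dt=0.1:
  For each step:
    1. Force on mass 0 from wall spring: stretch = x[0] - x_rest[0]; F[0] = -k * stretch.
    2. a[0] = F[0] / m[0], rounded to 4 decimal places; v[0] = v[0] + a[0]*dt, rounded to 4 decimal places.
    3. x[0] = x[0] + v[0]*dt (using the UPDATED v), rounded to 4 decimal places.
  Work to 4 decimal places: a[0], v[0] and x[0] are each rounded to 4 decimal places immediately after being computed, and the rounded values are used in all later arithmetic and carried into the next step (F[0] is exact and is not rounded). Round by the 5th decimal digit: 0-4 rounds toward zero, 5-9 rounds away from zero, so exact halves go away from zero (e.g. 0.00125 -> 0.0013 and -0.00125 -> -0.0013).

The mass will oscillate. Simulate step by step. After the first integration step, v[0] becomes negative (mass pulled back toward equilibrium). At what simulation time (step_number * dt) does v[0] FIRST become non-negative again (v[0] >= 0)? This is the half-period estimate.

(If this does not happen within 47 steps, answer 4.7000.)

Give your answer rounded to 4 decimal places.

Step 0: x=[8.0000] v=[0.0000]
Step 1: x=[7.9359] v=[-0.6406]
Step 2: x=[7.8094] v=[-1.2648]
Step 3: x=[7.6237] v=[-1.8566]
Step 4: x=[7.3836] v=[-2.4008]
Step 5: x=[7.0953] v=[-2.8835]
Step 6: x=[6.7661] v=[-3.2923]
Step 7: x=[6.4044] v=[-3.6167]
Step 8: x=[6.0196] v=[-3.8485]
Step 9: x=[5.6214] v=[-3.9817]
Step 10: x=[5.2201] v=[-4.0128]
Step 11: x=[4.8260] v=[-3.9411]
Step 12: x=[4.4492] v=[-3.7684]
Step 13: x=[4.0993] v=[-3.4991]
Step 14: x=[3.7853] v=[-3.1402]
Step 15: x=[3.5152] v=[-2.7008]
Step 16: x=[3.2960] v=[-2.1922]
Step 17: x=[3.1333] v=[-1.6274]
Step 18: x=[3.0312] v=[-1.0209]
Step 19: x=[2.9924] v=[-0.3883]
Step 20: x=[3.0178] v=[0.2543]
First v>=0 after going negative at step 20, time=2.0000

Answer: 2.0000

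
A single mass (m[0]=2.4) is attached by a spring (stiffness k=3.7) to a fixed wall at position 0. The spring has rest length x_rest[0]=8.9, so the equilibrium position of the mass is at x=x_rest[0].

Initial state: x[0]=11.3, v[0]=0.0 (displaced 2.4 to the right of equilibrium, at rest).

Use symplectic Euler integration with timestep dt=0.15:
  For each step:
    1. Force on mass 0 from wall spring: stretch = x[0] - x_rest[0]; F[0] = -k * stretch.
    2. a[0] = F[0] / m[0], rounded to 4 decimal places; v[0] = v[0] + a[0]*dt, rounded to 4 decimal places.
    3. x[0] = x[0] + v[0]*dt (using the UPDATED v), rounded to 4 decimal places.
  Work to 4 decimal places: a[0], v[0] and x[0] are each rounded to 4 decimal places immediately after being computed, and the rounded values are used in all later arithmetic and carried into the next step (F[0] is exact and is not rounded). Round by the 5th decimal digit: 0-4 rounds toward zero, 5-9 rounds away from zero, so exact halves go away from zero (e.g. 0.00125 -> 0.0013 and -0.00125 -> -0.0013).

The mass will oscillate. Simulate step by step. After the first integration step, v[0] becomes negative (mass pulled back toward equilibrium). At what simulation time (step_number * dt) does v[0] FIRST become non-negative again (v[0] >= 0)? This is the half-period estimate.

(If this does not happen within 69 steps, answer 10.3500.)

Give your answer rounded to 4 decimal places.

Step 0: x=[11.3000] v=[0.0000]
Step 1: x=[11.2168] v=[-0.5550]
Step 2: x=[11.0532] v=[-1.0908]
Step 3: x=[10.8149] v=[-1.5887]
Step 4: x=[10.5102] v=[-2.0315]
Step 5: x=[10.1496] v=[-2.4039]
Step 6: x=[9.7457] v=[-2.6929]
Step 7: x=[9.3124] v=[-2.8885]
Step 8: x=[8.8648] v=[-2.9839]
Step 9: x=[8.4184] v=[-2.9758]
Step 10: x=[7.9887] v=[-2.8644]
Step 11: x=[7.5906] v=[-2.6537]
Step 12: x=[7.2380] v=[-2.3509]
Step 13: x=[6.9430] v=[-1.9666]
Step 14: x=[6.7159] v=[-1.5141]
Step 15: x=[6.5646] v=[-1.0090]
Step 16: x=[6.4943] v=[-0.4689]
Step 17: x=[6.5074] v=[0.0874]
First v>=0 after going negative at step 17, time=2.5500

Answer: 2.5500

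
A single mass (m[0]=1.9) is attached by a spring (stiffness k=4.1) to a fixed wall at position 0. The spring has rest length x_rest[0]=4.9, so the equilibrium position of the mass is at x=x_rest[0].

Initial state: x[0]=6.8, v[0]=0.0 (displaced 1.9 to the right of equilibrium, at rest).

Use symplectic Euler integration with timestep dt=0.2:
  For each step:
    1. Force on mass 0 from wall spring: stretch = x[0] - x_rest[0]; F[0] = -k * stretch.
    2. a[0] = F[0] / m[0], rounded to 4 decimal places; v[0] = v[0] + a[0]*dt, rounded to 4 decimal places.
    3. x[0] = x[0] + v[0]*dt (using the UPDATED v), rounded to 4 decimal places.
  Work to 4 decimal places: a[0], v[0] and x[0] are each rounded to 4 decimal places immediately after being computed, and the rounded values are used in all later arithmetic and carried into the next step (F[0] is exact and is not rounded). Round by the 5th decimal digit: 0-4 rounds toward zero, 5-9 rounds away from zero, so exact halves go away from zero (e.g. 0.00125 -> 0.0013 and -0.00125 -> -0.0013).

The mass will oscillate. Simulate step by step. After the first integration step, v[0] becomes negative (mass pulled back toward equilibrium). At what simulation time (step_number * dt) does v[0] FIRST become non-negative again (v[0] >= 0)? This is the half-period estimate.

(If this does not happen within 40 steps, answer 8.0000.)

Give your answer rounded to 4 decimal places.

Step 0: x=[6.8000] v=[0.0000]
Step 1: x=[6.6360] v=[-0.8200]
Step 2: x=[6.3222] v=[-1.5692]
Step 3: x=[5.8856] v=[-2.1830]
Step 4: x=[5.3639] v=[-2.6084]
Step 5: x=[4.8022] v=[-2.8086]
Step 6: x=[4.2489] v=[-2.7664]
Step 7: x=[3.7518] v=[-2.4854]
Step 8: x=[3.3538] v=[-1.9899]
Step 9: x=[3.0893] v=[-1.3226]
Step 10: x=[2.9811] v=[-0.5411]
Step 11: x=[3.0385] v=[0.2871]
First v>=0 after going negative at step 11, time=2.2000

Answer: 2.2000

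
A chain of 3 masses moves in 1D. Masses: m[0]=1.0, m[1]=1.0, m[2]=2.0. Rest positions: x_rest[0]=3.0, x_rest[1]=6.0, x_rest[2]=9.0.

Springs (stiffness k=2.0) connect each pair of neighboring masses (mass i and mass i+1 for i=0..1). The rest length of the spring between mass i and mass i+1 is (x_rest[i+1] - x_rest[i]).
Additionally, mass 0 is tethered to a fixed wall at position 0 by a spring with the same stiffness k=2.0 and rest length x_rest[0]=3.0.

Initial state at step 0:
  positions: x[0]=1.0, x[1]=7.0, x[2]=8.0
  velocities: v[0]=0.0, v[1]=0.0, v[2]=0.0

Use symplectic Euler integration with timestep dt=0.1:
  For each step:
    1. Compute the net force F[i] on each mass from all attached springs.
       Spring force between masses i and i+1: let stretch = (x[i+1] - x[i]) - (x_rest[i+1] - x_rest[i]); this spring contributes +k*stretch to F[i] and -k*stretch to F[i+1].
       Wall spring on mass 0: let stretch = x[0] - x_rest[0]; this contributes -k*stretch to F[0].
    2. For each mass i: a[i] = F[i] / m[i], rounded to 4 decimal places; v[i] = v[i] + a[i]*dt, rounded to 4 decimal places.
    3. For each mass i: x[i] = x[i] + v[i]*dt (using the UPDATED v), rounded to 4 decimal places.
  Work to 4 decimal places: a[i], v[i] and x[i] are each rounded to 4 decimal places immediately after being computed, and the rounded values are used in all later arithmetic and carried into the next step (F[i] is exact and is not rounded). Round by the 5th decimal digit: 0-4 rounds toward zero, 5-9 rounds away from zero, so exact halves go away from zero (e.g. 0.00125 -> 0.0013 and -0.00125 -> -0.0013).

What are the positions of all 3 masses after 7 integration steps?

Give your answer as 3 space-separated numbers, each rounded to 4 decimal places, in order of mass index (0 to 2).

Answer: 3.1177 4.9264 8.4241

Derivation:
Step 0: x=[1.0000 7.0000 8.0000] v=[0.0000 0.0000 0.0000]
Step 1: x=[1.1000 6.9000 8.0200] v=[1.0000 -1.0000 0.2000]
Step 2: x=[1.2940 6.7064 8.0588] v=[1.9400 -1.9360 0.3880]
Step 3: x=[1.5704 6.4316 8.1141] v=[2.7637 -2.7480 0.5528]
Step 4: x=[1.9126 6.0932 8.1826] v=[3.4219 -3.3837 0.6846]
Step 5: x=[2.3002 5.7130 8.2602] v=[3.8755 -3.8019 0.7757]
Step 6: x=[2.7100 5.3155 8.3423] v=[4.0980 -3.9750 0.8210]
Step 7: x=[3.1177 4.9264 8.4241] v=[4.0771 -3.8907 0.8183]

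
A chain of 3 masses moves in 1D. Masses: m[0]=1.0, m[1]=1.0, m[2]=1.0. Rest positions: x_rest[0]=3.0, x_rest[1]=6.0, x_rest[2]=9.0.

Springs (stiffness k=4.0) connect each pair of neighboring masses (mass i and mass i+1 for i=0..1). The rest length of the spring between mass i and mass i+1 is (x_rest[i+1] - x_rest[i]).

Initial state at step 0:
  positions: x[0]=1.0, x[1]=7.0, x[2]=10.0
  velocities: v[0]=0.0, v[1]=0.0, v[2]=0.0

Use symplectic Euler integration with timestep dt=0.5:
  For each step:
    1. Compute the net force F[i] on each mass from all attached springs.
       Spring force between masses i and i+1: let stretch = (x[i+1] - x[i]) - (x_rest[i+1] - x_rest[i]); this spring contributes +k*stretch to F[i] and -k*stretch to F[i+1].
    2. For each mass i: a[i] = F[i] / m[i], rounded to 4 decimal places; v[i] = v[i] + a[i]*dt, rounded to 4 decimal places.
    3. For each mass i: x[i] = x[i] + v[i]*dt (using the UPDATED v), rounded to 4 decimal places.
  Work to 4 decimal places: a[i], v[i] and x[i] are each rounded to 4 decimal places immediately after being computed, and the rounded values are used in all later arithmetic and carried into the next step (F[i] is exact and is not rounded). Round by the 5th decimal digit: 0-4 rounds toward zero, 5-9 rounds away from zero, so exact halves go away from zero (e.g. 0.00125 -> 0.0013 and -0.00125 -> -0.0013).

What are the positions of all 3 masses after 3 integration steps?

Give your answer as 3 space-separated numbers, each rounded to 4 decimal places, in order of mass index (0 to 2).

Step 0: x=[1.0000 7.0000 10.0000] v=[0.0000 0.0000 0.0000]
Step 1: x=[4.0000 4.0000 10.0000] v=[6.0000 -6.0000 0.0000]
Step 2: x=[4.0000 7.0000 7.0000] v=[0.0000 6.0000 -6.0000]
Step 3: x=[4.0000 7.0000 7.0000] v=[0.0000 0.0000 0.0000]

Answer: 4.0000 7.0000 7.0000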